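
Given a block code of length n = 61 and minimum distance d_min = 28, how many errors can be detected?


Detection capability = d_min - 1 = 28 - 1 = 27

27 errors


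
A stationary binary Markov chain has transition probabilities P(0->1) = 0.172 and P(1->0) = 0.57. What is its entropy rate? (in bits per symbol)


Stationary distribution: pi_0 = p10/(p01+p10) = 0.7682, pi_1 = 0.2318. Entropy rate H' = pi_0*H(p01) + pi_1*H(p10) = 0.7682*0.6623 + 0.2318*0.9858 = 0.7373

0.7373 bits/symbol


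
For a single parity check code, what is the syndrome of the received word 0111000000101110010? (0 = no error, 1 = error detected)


Syndrome = XOR of all bits = 0 XOR 1 XOR 1 XOR 1 XOR 0 XOR 0 XOR 0 XOR 0 XOR 0 XOR 0 XOR 1 XOR 0 XOR 1 XOR 1 XOR 1 XOR 0 XOR 0 XOR 1 XOR 0 = 0

0


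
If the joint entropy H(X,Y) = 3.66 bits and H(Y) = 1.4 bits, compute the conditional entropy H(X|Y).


H(X|Y) = H(X,Y) - H(Y) = 3.66 - 1.4 = 2.26

2.26 bits


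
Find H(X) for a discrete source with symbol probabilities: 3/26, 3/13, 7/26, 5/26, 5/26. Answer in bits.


H = -sum(p_i * log2(p_i)). Terms: -(3/26)*log2(3/26) = 0.359478; -(3/13)*log2(3/13) = 0.488187; -(7/26)*log2(7/26) = 0.509677; -(5/26)*log2(5/26) = 0.457406; -(5/26)*log2(5/26) = 0.457406. H = 0.359478 + 0.488187 + 0.509677 + 0.457406 + 0.457406 = 2.2722

2.2722 bits


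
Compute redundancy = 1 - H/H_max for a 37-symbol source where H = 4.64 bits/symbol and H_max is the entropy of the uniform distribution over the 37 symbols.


H_max = log2(K) = log2(37) = 5.2095 bits/symbol. Redundancy = 1 - H/H_max = 1 - 4.64/5.2095 = 1 - 0.8907 = 0.1093

0.1093


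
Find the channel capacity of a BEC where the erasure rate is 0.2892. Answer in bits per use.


C = 1 - epsilon = 1 - 0.2892 = 0.7108

0.7108 bits


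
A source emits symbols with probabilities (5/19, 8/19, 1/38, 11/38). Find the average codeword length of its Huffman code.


Huffman construction (repeatedly merge the two least-probable nodes; each merge adds 1 bit to every symbol beneath it): 1/38 + 5/19 = 11/38; 11/38 + 11/38 = 11/19; 8/19 + 11/19 = 1. Resulting codeword lengths (in the order the probabilities were given): (3, 1, 3, 2). L_avg = sum(p_i * l_i) = 5/19*3 + 8/19*1 + 1/38*3 + 11/38*2 = 71/38 = 1.8684

1.8684 bits


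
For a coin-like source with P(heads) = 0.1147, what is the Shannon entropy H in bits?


H = -p*log2(p) - (1-p)*log2(1-p). -0.1147*log2(0.1147) = 0.358330; -0.8853*log2(0.8853) = 0.155602. H = 0.358330 + 0.155602 = 0.5139

0.5139 bits


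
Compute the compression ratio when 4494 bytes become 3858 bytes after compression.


Ratio = original / compressed = 4494 / 3858 = 1.1649

1.1649


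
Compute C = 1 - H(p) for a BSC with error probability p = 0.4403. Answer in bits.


H(p) = -p*log2(p) - (1-p)*log2(1-p) = -0.4403*log2(0.4403) - 0.5597*log2(0.5597) = 0.521069 + 0.468622 = 0.9897. C = 1 - H(p) = 1 - 0.9897 = 0.0103

0.0103 bits


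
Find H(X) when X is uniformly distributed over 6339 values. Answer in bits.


H = log2(n) = log2(6339) = 12.63

12.63 bits


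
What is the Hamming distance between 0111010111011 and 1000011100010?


Count differing positions: ^ ^ ^ ^ . . ^ . ^ ^ . . ^ = 8 differences

8


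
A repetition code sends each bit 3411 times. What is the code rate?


Rate = k/n = 1/3411

1/3411


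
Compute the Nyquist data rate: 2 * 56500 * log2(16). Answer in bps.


Rate = 2 * B * log2(M) = 2 * 56500 * 4.0 = 452000.0

452000.0 bps


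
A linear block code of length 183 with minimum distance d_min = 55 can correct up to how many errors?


Correction capability = floor((d-1)/2) = floor((55-1)/2) = 27

27 errors


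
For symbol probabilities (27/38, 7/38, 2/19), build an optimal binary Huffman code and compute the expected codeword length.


Huffman construction (repeatedly merge the two least-probable nodes; each merge adds 1 bit to every symbol beneath it): 2/19 + 7/38 = 11/38; 11/38 + 27/38 = 1. Resulting codeword lengths (in the order the probabilities were given): (1, 2, 2). L_avg = sum(p_i * l_i) = 27/38*1 + 7/38*2 + 2/19*2 = 49/38 = 1.2895

1.2895 bits


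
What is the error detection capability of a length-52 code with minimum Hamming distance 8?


Detection capability = d_min - 1 = 8 - 1 = 7

7 errors


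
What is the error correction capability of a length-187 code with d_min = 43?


Correction capability = floor((d-1)/2) = floor((43-1)/2) = 21

21 errors


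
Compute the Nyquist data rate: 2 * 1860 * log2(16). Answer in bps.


Rate = 2 * B * log2(M) = 2 * 1860 * 4.0 = 14880.0

14880.0 bps


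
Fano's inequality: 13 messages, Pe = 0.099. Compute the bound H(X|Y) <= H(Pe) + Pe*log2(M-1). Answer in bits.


H(Pe) = -Pe*log2(Pe) - (1-Pe)*log2(1-Pe) = -0.099*log2(0.099) - 0.901*log2(0.901) = 0.330306 + 0.135511 = 0.4658. Pe*log2(M-1) = 0.099*log2(12) = 0.354911. Bound = H(Pe) + Pe*log2(M-1) = 0.330306 + 0.135511 + 0.354911 = 0.8207

0.8207 bits


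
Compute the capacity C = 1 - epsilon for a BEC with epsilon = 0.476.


C = 1 - epsilon = 1 - 0.476 = 0.524

0.524 bits


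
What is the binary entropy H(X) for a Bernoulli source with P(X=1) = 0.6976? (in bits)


H = -p*log2(p) - (1-p)*log2(1-p). -0.6976*log2(0.6976) = 0.362423; -0.3024*log2(0.3024) = 0.521782. H = 0.362423 + 0.521782 = 0.8842

0.8842 bits


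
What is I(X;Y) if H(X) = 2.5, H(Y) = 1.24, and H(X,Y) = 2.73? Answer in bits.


I(X;Y) = H(X) + H(Y) - H(X,Y) = 2.5 + 1.24 - 2.73 = 1.01

1.01 bits


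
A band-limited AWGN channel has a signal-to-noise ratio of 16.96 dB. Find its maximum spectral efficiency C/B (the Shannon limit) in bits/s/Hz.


SNR_linear = 10^(16.96/10) = 49.6592; C/B = log2(1 + SNR_linear) = log2(1 + 49.6592) = 5.6628

5.6628 bits/s/Hz


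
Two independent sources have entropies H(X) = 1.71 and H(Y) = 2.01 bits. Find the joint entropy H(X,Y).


For independent variables, H(X,Y) = H(X) + H(Y) = 1.71 + 2.01 = 3.72

3.72 bits


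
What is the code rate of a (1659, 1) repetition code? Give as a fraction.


Rate = k/n = 1/1659

1/1659


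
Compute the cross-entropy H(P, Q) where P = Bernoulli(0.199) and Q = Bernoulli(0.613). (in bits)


H(P,Q) = -p*log2(q) - (1-p)*log2(1-q). -0.199*log2(0.613) = 0.140502; -0.801*log2(0.387) = 1.097045. H(P,Q) = 0.140502 + 1.097045 = 1.2375

1.2375 bits


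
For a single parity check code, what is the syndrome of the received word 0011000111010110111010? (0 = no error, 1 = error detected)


Syndrome = XOR of all bits = 0 XOR 0 XOR 1 XOR 1 XOR 0 XOR 0 XOR 0 XOR 1 XOR 1 XOR 1 XOR 0 XOR 1 XOR 0 XOR 1 XOR 1 XOR 0 XOR 1 XOR 1 XOR 1 XOR 0 XOR 1 XOR 0 = 0

0


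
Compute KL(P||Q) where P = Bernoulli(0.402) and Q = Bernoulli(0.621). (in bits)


KL = p*log2(p/q) + (1-p)*log2((1-p)/(1-q)) = 0.402*log2(0.402/0.621) + 0.598*log2(0.598/0.379) = 0.1412

0.1412 bits


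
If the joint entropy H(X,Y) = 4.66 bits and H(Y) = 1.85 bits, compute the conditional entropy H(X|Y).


H(X|Y) = H(X,Y) - H(Y) = 4.66 - 1.85 = 2.81

2.81 bits


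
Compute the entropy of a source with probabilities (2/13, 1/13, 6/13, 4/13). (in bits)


H = -sum(p_i * log2(p_i)). Terms: -(2/13)*log2(2/13) = 0.415452; -(1/13)*log2(1/13) = 0.284649; -(6/13)*log2(6/13) = 0.514836; -(4/13)*log2(4/13) = 0.523212. H = 0.415452 + 0.284649 + 0.514836 + 0.523212 = 1.7381

1.7381 bits


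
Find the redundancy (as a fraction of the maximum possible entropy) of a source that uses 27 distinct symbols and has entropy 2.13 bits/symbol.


H_max = log2(K) = log2(27) = 4.7549 bits/symbol. Redundancy = 1 - H/H_max = 1 - 2.13/4.7549 = 1 - 0.448 = 0.552

0.552


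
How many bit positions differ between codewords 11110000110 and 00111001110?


Count differing positions: ^ ^ . . ^ . . ^ . . . = 4 differences

4


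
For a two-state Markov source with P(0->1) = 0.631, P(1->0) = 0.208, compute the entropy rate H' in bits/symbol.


Stationary distribution: pi_0 = p10/(p01+p10) = 0.2479, pi_1 = 0.7521. Entropy rate H' = pi_0*H(p01) + pi_1*H(p10) = 0.2479*0.9499 + 0.7521*0.7376 = 0.7903

0.7903 bits/symbol


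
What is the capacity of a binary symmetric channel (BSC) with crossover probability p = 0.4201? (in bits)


H(p) = -p*log2(p) - (1-p)*log2(1-p) = -0.4201*log2(0.4201) - 0.5799*log2(0.5799) = 0.525627 + 0.455873 = 0.9815. C = 1 - H(p) = 1 - 0.9815 = 0.0185

0.0185 bits


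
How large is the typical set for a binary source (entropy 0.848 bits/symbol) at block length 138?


log2|A_typical| = nH = 138 * 0.848 = 117.024, so |A_typical| ~ 2^117.024 = 1.689e+35

1.689e+35


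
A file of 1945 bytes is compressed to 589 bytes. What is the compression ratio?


Ratio = original / compressed = 1945 / 589 = 3.3022

3.3022


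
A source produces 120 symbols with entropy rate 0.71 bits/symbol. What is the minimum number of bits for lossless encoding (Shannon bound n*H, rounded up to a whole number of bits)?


Minimum bits >= n * H = 120 * 0.71 = 85.2, rounded up to a whole number of bits = 86

86 bits


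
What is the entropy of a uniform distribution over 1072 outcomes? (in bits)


H = log2(n) = log2(1072) = 10.0661

10.0661 bits


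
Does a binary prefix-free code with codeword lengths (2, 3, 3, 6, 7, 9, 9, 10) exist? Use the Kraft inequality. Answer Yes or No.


Kraft sum = sum(2^(-l_i)) = 0.5283, need <= 1. Result: satisfied (a binary prefix-free code with these lengths exists)

Yes


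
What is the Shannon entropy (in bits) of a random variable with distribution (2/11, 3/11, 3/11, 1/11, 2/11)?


H = -sum(p_i * log2(p_i)). Terms: -(2/11)*log2(2/11) = 0.447169; -(3/11)*log2(3/11) = 0.511219; -(3/11)*log2(3/11) = 0.511219; -(1/11)*log2(1/11) = 0.314494; -(2/11)*log2(2/11) = 0.447169. H = 0.447169 + 0.511219 + 0.511219 + 0.314494 + 0.447169 = 2.2313

2.2313 bits


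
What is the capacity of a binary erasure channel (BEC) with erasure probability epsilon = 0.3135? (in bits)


C = 1 - epsilon = 1 - 0.3135 = 0.6865

0.6865 bits


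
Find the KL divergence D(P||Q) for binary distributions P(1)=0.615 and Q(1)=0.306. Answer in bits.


KL = p*log2(p/q) + (1-p)*log2((1-p)/(1-q)) = 0.615*log2(0.615/0.306) + 0.385*log2(0.385/0.694) = 0.2921

0.2921 bits


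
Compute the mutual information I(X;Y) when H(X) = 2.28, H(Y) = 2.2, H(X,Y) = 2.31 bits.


I(X;Y) = H(X) + H(Y) - H(X,Y) = 2.28 + 2.2 - 2.31 = 2.17

2.17 bits


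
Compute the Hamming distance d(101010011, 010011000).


Count differing positions: ^ ^ ^ . . ^ . ^ ^ = 6 differences

6


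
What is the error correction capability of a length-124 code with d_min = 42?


Correction capability = floor((d-1)/2) = floor((42-1)/2) = 20

20 errors


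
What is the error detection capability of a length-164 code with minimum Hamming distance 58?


Detection capability = d_min - 1 = 58 - 1 = 57

57 errors


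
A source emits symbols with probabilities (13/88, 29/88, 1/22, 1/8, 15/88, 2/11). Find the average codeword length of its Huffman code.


Huffman construction (repeatedly merge the two least-probable nodes; each merge adds 1 bit to every symbol beneath it): 1/22 + 1/8 = 15/88; 13/88 + 15/88 = 7/22; 15/88 + 2/11 = 31/88; 7/22 + 29/88 = 57/88; 31/88 + 57/88 = 1. Resulting codeword lengths (in the order the probabilities were given): (3, 2, 3, 3, 3, 2). L_avg = sum(p_i * l_i) = 13/88*3 + 29/88*2 + 1/22*3 + 1/8*3 + 15/88*3 + 2/11*2 = 219/88 = 2.4886

2.4886 bits


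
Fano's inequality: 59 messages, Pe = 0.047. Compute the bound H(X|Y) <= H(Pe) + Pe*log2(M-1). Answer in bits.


H(Pe) = -Pe*log2(Pe) - (1-Pe)*log2(1-Pe) = -0.047*log2(0.047) - 0.953*log2(0.953) = 0.207326 + 0.066188 = 0.2735. Pe*log2(M-1) = 0.047*log2(58) = 0.275325. Bound = H(Pe) + Pe*log2(M-1) = 0.207326 + 0.066188 + 0.275325 = 0.5488

0.5488 bits


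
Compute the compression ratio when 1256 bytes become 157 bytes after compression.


Ratio = original / compressed = 1256 / 157 = 8.0

8.0


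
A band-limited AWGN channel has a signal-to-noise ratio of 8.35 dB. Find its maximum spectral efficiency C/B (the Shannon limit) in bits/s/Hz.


SNR_linear = 10^(8.35/10) = 6.8391; C/B = log2(1 + SNR_linear) = log2(1 + 6.8391) = 2.9707

2.9707 bits/s/Hz


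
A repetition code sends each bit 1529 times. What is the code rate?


Rate = k/n = 1/1529

1/1529


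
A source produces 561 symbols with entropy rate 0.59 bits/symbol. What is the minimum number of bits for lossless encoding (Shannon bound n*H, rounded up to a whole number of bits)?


Minimum bits >= n * H = 561 * 0.59 = 330.99, rounded up to a whole number of bits = 331

331 bits


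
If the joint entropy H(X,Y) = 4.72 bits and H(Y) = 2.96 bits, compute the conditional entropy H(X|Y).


H(X|Y) = H(X,Y) - H(Y) = 4.72 - 2.96 = 1.76

1.76 bits


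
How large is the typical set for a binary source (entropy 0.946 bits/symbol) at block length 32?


log2|A_typical| = nH = 32 * 0.946 = 30.272, so |A_typical| ~ 2^30.272 = 1.297e+09

1.297e+09


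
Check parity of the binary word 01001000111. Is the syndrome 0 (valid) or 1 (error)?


Syndrome = XOR of all bits = 0 XOR 1 XOR 0 XOR 0 XOR 1 XOR 0 XOR 0 XOR 0 XOR 1 XOR 1 XOR 1 = 1

1


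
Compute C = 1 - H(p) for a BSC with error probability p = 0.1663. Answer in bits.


H(p) = -p*log2(p) - (1-p)*log2(1-p) = -0.1663*log2(0.1663) - 0.8337*log2(0.8337) = 0.430408 + 0.218763 = 0.6492. C = 1 - H(p) = 1 - 0.6492 = 0.3508

0.3508 bits


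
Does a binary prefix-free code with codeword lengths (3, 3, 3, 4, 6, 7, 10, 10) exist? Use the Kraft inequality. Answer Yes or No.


Kraft sum = sum(2^(-l_i)) = 0.4629, need <= 1. Result: satisfied (a binary prefix-free code with these lengths exists)

Yes


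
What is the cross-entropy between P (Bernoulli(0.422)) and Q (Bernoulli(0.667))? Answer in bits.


H(P,Q) = -p*log2(q) - (1-p)*log2(1-q). -0.422*log2(0.667) = 0.246550; -0.578*log2(0.333) = 0.916943. H(P,Q) = 0.246550 + 0.916943 = 1.1635

1.1635 bits


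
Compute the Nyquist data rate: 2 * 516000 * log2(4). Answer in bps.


Rate = 2 * B * log2(M) = 2 * 516000 * 2.0 = 2064000.0

2064000.0 bps


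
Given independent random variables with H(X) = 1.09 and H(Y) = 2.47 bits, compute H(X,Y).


For independent variables, H(X,Y) = H(X) + H(Y) = 1.09 + 2.47 = 3.56

3.56 bits


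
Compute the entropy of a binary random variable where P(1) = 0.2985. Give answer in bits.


H = -p*log2(p) - (1-p)*log2(1-p). -0.2985*log2(0.2985) = 0.520643; -0.7015*log2(0.7015) = 0.358807. H = 0.520643 + 0.358807 = 0.8794

0.8794 bits


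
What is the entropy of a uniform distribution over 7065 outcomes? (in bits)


H = log2(n) = log2(7065) = 12.7865

12.7865 bits


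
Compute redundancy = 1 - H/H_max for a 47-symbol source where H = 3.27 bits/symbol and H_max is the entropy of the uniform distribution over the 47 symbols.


H_max = log2(K) = log2(47) = 5.5546 bits/symbol. Redundancy = 1 - H/H_max = 1 - 3.27/5.5546 = 1 - 0.5887 = 0.4113

0.4113


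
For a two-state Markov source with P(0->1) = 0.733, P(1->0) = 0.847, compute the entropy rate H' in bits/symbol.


Stationary distribution: pi_0 = p10/(p01+p10) = 0.5361, pi_1 = 0.4639. Entropy rate H' = pi_0*H(p01) + pi_1*H(p10) = 0.5361*0.8371 + 0.4639*0.6173 = 0.7351

0.7351 bits/symbol


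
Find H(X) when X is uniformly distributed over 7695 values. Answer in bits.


H = log2(n) = log2(7695) = 12.9097

12.9097 bits


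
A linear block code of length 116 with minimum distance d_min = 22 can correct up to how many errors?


Correction capability = floor((d-1)/2) = floor((22-1)/2) = 10

10 errors


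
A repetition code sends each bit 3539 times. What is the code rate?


Rate = k/n = 1/3539

1/3539


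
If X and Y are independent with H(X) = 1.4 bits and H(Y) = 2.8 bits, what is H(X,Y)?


For independent variables, H(X,Y) = H(X) + H(Y) = 1.4 + 2.8 = 4.2

4.2 bits


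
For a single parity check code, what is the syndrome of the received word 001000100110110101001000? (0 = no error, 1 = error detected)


Syndrome = XOR of all bits = 0 XOR 0 XOR 1 XOR 0 XOR 0 XOR 0 XOR 1 XOR 0 XOR 0 XOR 1 XOR 1 XOR 0 XOR 1 XOR 1 XOR 0 XOR 1 XOR 0 XOR 1 XOR 0 XOR 0 XOR 1 XOR 0 XOR 0 XOR 0 = 1

1


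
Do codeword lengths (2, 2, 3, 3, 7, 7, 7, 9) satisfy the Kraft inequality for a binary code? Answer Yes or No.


Kraft sum = sum(2^(-l_i)) = 0.7754, need <= 1. Result: satisfied (a binary prefix-free code with these lengths exists)

Yes


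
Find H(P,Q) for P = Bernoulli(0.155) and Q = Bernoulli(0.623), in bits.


H(P,Q) = -p*log2(q) - (1-p)*log2(1-q). -0.155*log2(0.623) = 0.105818; -0.845*log2(0.377) = 1.189222. H(P,Q) = 0.105818 + 1.189222 = 1.295

1.295 bits


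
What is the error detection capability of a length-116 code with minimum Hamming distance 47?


Detection capability = d_min - 1 = 47 - 1 = 46

46 errors


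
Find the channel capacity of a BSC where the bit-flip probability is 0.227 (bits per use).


H(p) = -p*log2(p) - (1-p)*log2(1-p) = -0.227*log2(0.227) - 0.773*log2(0.773) = 0.485607 + 0.287138 = 0.7727. C = 1 - H(p) = 1 - 0.7727 = 0.2273

0.2273 bits


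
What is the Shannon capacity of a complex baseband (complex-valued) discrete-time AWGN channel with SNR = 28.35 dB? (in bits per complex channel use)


SNR_linear = 10^(28.35/10) = 683.9116; C = log2(1 + SNR_linear) = log2(1 + 683.9116) = 9.4198

9.4198 bits/channel use


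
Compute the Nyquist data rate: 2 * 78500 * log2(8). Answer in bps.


Rate = 2 * B * log2(M) = 2 * 78500 * 3.0 = 471000.0

471000.0 bps


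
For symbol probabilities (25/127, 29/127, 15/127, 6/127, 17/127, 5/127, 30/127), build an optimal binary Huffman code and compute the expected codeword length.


Huffman construction (repeatedly merge the two least-probable nodes; each merge adds 1 bit to every symbol beneath it): 5/127 + 6/127 = 11/127; 11/127 + 15/127 = 26/127; 17/127 + 25/127 = 42/127; 26/127 + 29/127 = 55/127; 30/127 + 42/127 = 72/127; 55/127 + 72/127 = 1. Resulting codeword lengths (in the order the probabilities were given): (3, 2, 3, 4, 3, 4, 2). L_avg = sum(p_i * l_i) = 25/127*3 + 29/127*2 + 15/127*3 + 6/127*4 + 17/127*3 + 5/127*4 + 30/127*2 = 333/127 = 2.622

2.622 bits


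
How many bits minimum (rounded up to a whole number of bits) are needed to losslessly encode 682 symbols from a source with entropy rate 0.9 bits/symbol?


Minimum bits >= n * H = 682 * 0.9 = 613.8, rounded up to a whole number of bits = 614

614 bits


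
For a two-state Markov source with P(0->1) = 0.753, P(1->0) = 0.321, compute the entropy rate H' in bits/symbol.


Stationary distribution: pi_0 = p10/(p01+p10) = 0.2989, pi_1 = 0.7011. Entropy rate H' = pi_0*H(p01) + pi_1*H(p10) = 0.2989*0.8065 + 0.7011*0.9055 = 0.8759

0.8759 bits/symbol


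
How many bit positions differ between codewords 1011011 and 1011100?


Count differing positions: . . . . ^ ^ ^ = 3 differences

3


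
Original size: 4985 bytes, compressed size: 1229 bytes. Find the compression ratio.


Ratio = original / compressed = 4985 / 1229 = 4.0561

4.0561


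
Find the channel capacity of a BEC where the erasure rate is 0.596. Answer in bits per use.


C = 1 - epsilon = 1 - 0.596 = 0.404

0.404 bits


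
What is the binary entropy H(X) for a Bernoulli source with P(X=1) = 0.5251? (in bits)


H = -p*log2(p) - (1-p)*log2(1-p). -0.5251*log2(0.5251) = 0.487994; -0.4749*log2(0.4749) = 0.510187. H = 0.487994 + 0.510187 = 0.9982

0.9982 bits


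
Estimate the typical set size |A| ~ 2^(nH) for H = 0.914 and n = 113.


log2|A_typical| = nH = 113 * 0.914 = 103.282, so |A_typical| ~ 2^103.282 = 1.233e+31

1.233e+31


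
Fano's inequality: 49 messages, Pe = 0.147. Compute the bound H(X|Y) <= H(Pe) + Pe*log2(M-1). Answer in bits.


H(Pe) = -Pe*log2(Pe) - (1-Pe)*log2(1-Pe) = -0.147*log2(0.147) - 0.853*log2(0.853) = 0.406618 + 0.195663 = 0.6023. Pe*log2(M-1) = 0.147*log2(48) = 0.820989. Bound = H(Pe) + Pe*log2(M-1) = 0.406618 + 0.195663 + 0.820989 = 1.4233

1.4233 bits


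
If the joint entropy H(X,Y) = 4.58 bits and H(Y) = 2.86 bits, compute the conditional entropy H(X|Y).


H(X|Y) = H(X,Y) - H(Y) = 4.58 - 2.86 = 1.72

1.72 bits


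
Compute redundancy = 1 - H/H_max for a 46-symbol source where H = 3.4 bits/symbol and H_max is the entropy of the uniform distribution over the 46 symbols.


H_max = log2(K) = log2(46) = 5.5236 bits/symbol. Redundancy = 1 - H/H_max = 1 - 3.4/5.5236 = 1 - 0.6155 = 0.3845

0.3845


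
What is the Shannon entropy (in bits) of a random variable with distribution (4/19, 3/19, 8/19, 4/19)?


H = -sum(p_i * log2(p_i)). Terms: -(4/19)*log2(4/19) = 0.473248; -(3/19)*log2(3/19) = 0.420468; -(8/19)*log2(8/19) = 0.525443; -(4/19)*log2(4/19) = 0.473248. H = 0.473248 + 0.420468 + 0.525443 + 0.473248 = 1.8924

1.8924 bits


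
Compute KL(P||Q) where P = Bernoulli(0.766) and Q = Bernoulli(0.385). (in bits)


KL = p*log2(p/q) + (1-p)*log2((1-p)/(1-q)) = 0.766*log2(0.766/0.385) + 0.234*log2(0.234/0.615) = 0.434

0.434 bits


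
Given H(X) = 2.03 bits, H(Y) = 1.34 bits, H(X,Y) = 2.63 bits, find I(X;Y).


I(X;Y) = H(X) + H(Y) - H(X,Y) = 2.03 + 1.34 - 2.63 = 0.74

0.74 bits


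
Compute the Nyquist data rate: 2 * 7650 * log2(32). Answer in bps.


Rate = 2 * B * log2(M) = 2 * 7650 * 5.0 = 76500.0

76500.0 bps


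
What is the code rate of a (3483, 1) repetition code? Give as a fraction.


Rate = k/n = 1/3483

1/3483


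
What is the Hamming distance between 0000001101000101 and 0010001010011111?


Count differing positions: . . ^ . . . . ^ ^ ^ . ^ ^ . ^ . = 7 differences

7


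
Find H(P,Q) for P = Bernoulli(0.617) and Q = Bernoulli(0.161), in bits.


H(P,Q) = -p*log2(q) - (1-p)*log2(1-q). -0.617*log2(0.161) = 1.625713; -0.383*log2(0.839) = 0.096998. H(P,Q) = 1.625713 + 0.096998 = 1.7227

1.7227 bits


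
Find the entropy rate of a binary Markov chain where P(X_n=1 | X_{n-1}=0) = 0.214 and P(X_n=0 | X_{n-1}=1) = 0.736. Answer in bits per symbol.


Stationary distribution: pi_0 = p10/(p01+p10) = 0.7747, pi_1 = 0.2253. Entropy rate H' = pi_0*H(p01) + pi_1*H(p10) = 0.7747*0.7491 + 0.2253*0.8327 = 0.7679

0.7679 bits/symbol


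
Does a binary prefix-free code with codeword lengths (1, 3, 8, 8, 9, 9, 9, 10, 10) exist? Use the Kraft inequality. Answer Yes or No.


Kraft sum = sum(2^(-l_i)) = 0.6406, need <= 1. Result: satisfied (a binary prefix-free code with these lengths exists)

Yes


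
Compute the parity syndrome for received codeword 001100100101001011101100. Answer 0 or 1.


Syndrome = XOR of all bits = 0 XOR 0 XOR 1 XOR 1 XOR 0 XOR 0 XOR 1 XOR 0 XOR 0 XOR 1 XOR 0 XOR 1 XOR 0 XOR 0 XOR 1 XOR 0 XOR 1 XOR 1 XOR 1 XOR 0 XOR 1 XOR 1 XOR 0 XOR 0 = 1

1


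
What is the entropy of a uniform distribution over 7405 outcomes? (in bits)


H = log2(n) = log2(7405) = 12.8543

12.8543 bits


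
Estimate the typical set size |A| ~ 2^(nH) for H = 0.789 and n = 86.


log2|A_typical| = nH = 86 * 0.789 = 67.854, so |A_typical| ~ 2^67.854 = 2.667e+20

2.667e+20


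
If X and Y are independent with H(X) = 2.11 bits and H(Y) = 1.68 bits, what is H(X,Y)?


For independent variables, H(X,Y) = H(X) + H(Y) = 2.11 + 1.68 = 3.79

3.79 bits


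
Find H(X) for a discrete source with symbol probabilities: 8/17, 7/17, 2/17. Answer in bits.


H = -sum(p_i * log2(p_i)). Terms: -(8/17)*log2(8/17) = 0.511747; -(7/17)*log2(7/17) = 0.527103; -(2/17)*log2(2/17) = 0.363231. H = 0.511747 + 0.527103 + 0.363231 = 1.4021

1.4021 bits


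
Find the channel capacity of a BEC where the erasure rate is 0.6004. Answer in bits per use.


C = 1 - epsilon = 1 - 0.6004 = 0.3996

0.3996 bits


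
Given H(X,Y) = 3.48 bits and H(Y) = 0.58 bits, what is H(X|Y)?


H(X|Y) = H(X,Y) - H(Y) = 3.48 - 0.58 = 2.9

2.9 bits


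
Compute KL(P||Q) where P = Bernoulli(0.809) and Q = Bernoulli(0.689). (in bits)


KL = p*log2(p/q) + (1-p)*log2((1-p)/(1-q)) = 0.809*log2(0.809/0.689) + 0.191*log2(0.191/0.311) = 0.0531

0.0531 bits


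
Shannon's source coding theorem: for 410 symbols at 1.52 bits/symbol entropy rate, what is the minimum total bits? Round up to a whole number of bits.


Minimum bits >= n * H = 410 * 1.52 = 623.2, rounded up to a whole number of bits = 624

624 bits


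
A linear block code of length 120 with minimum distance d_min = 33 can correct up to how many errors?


Correction capability = floor((d-1)/2) = floor((33-1)/2) = 16

16 errors


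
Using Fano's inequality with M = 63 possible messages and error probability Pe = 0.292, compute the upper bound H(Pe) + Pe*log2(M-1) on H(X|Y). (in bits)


H(Pe) = -Pe*log2(Pe) - (1-Pe)*log2(1-Pe) = -0.292*log2(0.292) - 0.708*log2(0.708) = 0.518580 + 0.352711 = 0.8713. Pe*log2(M-1) = 0.292*log2(62) = 1.738625. Bound = H(Pe) + Pe*log2(M-1) = 0.518580 + 0.352711 + 1.738625 = 2.6099

2.6099 bits


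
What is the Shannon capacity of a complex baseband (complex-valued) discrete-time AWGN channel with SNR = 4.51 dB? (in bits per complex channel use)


SNR_linear = 10^(4.51/10) = 2.8249; C = log2(1 + SNR_linear) = log2(1 + 2.8249) = 1.9354

1.9354 bits/channel use


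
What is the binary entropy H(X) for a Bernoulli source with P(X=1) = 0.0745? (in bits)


H = -p*log2(p) - (1-p)*log2(1-p). -0.0745*log2(0.0745) = 0.279123; -0.9255*log2(0.9255) = 0.103374. H = 0.279123 + 0.103374 = 0.3825

0.3825 bits


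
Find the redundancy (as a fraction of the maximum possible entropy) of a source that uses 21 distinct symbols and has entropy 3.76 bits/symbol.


H_max = log2(K) = log2(21) = 4.3923 bits/symbol. Redundancy = 1 - H/H_max = 1 - 3.76/4.3923 = 1 - 0.856 = 0.144

0.144


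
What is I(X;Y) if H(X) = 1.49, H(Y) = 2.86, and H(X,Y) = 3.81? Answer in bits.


I(X;Y) = H(X) + H(Y) - H(X,Y) = 1.49 + 2.86 - 3.81 = 0.54

0.54 bits


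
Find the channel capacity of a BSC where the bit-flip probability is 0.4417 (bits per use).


H(p) = -p*log2(p) - (1-p)*log2(1-p) = -0.4417*log2(0.4417) - 0.5583*log2(0.5583) = 0.520703 + 0.469468 = 0.9902. C = 1 - H(p) = 1 - 0.9902 = 0.0098

0.0098 bits


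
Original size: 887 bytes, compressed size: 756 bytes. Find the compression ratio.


Ratio = original / compressed = 887 / 756 = 1.1733

1.1733


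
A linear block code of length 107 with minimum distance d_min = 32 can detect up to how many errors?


Detection capability = d_min - 1 = 32 - 1 = 31

31 errors


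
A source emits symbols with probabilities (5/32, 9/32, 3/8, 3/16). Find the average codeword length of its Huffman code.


Huffman construction (repeatedly merge the two least-probable nodes; each merge adds 1 bit to every symbol beneath it): 5/32 + 3/16 = 11/32; 9/32 + 11/32 = 5/8; 3/8 + 5/8 = 1. Resulting codeword lengths (in the order the probabilities were given): (3, 2, 1, 3). L_avg = sum(p_i * l_i) = 5/32*3 + 9/32*2 + 3/8*1 + 3/16*3 = 63/32 = 1.9688

1.9688 bits


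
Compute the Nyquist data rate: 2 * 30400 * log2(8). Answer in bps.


Rate = 2 * B * log2(M) = 2 * 30400 * 3.0 = 182400.0

182400.0 bps


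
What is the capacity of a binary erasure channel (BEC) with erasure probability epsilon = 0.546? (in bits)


C = 1 - epsilon = 1 - 0.546 = 0.454

0.454 bits


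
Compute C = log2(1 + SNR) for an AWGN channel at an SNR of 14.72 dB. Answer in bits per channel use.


SNR_linear = 10^(14.72/10) = 29.6483; C = log2(1 + SNR_linear) = log2(1 + 29.6483) = 4.9377

4.9377 bits/channel use


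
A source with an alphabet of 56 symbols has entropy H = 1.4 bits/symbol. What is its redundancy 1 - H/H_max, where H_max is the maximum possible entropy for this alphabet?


H_max = log2(K) = log2(56) = 5.8074 bits/symbol. Redundancy = 1 - H/H_max = 1 - 1.4/5.8074 = 1 - 0.2411 = 0.7589

0.7589


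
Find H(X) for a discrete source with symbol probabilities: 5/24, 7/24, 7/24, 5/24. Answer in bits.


H = -sum(p_i * log2(p_i)). Terms: -(5/24)*log2(5/24) = 0.471466; -(7/24)*log2(7/24) = 0.518469; -(7/24)*log2(7/24) = 0.518469; -(5/24)*log2(5/24) = 0.471466. H = 0.471466 + 0.518469 + 0.518469 + 0.471466 = 1.9799

1.9799 bits


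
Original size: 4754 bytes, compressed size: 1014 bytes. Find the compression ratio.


Ratio = original / compressed = 4754 / 1014 = 4.6884

4.6884


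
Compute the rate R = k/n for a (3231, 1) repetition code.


Rate = k/n = 1/3231

1/3231


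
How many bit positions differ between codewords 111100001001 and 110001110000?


Count differing positions: . . ^ ^ . ^ ^ ^ ^ . . ^ = 7 differences

7


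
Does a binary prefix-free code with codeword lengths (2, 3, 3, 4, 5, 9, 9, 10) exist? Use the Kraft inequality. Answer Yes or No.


Kraft sum = sum(2^(-l_i)) = 0.5986, need <= 1. Result: satisfied (a binary prefix-free code with these lengths exists)

Yes


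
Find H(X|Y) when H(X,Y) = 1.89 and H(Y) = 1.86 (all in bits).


H(X|Y) = H(X,Y) - H(Y) = 1.89 - 1.86 = 0.03

0.03 bits


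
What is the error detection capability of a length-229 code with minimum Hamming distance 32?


Detection capability = d_min - 1 = 32 - 1 = 31

31 errors


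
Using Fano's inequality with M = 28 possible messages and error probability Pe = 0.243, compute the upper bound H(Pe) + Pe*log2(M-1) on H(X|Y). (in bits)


H(Pe) = -Pe*log2(Pe) - (1-Pe)*log2(1-Pe) = -0.243*log2(0.243) - 0.757*log2(0.757) = 0.495956 + 0.304038 = 0.8. Pe*log2(M-1) = 0.243*log2(27) = 1.155438. Bound = H(Pe) + Pe*log2(M-1) = 0.495956 + 0.304038 + 1.155438 = 1.9554

1.9554 bits


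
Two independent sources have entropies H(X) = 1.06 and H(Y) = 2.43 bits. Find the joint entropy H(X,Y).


For independent variables, H(X,Y) = H(X) + H(Y) = 1.06 + 2.43 = 3.49

3.49 bits


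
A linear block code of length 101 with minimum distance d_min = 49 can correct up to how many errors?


Correction capability = floor((d-1)/2) = floor((49-1)/2) = 24

24 errors


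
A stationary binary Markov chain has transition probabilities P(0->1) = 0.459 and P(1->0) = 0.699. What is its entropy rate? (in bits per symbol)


Stationary distribution: pi_0 = p10/(p01+p10) = 0.6036, pi_1 = 0.3964. Entropy rate H' = pi_0*H(p01) + pi_1*H(p10) = 0.6036*0.9951 + 0.3964*0.8825 = 0.9505

0.9505 bits/symbol


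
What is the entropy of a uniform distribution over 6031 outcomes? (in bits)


H = log2(n) = log2(6031) = 12.5582

12.5582 bits


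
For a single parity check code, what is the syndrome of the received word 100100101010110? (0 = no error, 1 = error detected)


Syndrome = XOR of all bits = 1 XOR 0 XOR 0 XOR 1 XOR 0 XOR 0 XOR 1 XOR 0 XOR 1 XOR 0 XOR 1 XOR 0 XOR 1 XOR 1 XOR 0 = 1

1


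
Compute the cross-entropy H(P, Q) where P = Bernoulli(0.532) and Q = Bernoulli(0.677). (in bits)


H(P,Q) = -p*log2(q) - (1-p)*log2(1-q). -0.532*log2(0.677) = 0.299395; -0.468*log2(0.323) = 0.763024. H(P,Q) = 0.299395 + 0.763024 = 1.0624

1.0624 bits


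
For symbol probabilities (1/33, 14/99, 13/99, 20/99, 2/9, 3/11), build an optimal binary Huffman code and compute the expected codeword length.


Huffman construction (repeatedly merge the two least-probable nodes; each merge adds 1 bit to every symbol beneath it): 1/33 + 13/99 = 16/99; 14/99 + 16/99 = 10/33; 20/99 + 2/9 = 14/33; 3/11 + 10/33 = 19/33; 14/33 + 19/33 = 1. Resulting codeword lengths (in the order the probabilities were given): (4, 3, 4, 2, 2, 2). L_avg = sum(p_i * l_i) = 1/33*4 + 14/99*3 + 13/99*4 + 20/99*2 + 2/9*2 + 3/11*2 = 244/99 = 2.4646

2.4646 bits


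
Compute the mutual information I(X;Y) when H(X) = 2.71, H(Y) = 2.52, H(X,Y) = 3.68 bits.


I(X;Y) = H(X) + H(Y) - H(X,Y) = 2.71 + 2.52 - 3.68 = 1.55

1.55 bits


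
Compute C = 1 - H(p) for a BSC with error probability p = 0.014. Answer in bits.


H(p) = -p*log2(p) - (1-p)*log2(1-p) = -0.014*log2(0.014) - 0.986*log2(0.986) = 0.086218 + 0.020056 = 0.1063. C = 1 - H(p) = 1 - 0.1063 = 0.8937

0.8937 bits


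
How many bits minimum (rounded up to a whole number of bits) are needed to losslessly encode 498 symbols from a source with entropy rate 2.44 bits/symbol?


Minimum bits >= n * H = 498 * 2.44 = 1215.12, rounded up to a whole number of bits = 1216

1216 bits


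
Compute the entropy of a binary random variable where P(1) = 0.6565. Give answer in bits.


H = -p*log2(p) - (1-p)*log2(1-p). -0.6565*log2(0.6565) = 0.398583; -0.3435*log2(0.3435) = 0.529546. H = 0.398583 + 0.529546 = 0.9281

0.9281 bits


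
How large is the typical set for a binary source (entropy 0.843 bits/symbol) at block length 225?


log2|A_typical| = nH = 225 * 0.843 = 189.675, so |A_typical| ~ 2^189.675 = 1.253e+57

1.253e+57


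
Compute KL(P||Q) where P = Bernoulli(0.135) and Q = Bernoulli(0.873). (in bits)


KL = p*log2(p/q) + (1-p)*log2((1-p)/(1-q)) = 0.135*log2(0.135/0.873) + 0.865*log2(0.865/0.127) = 2.0307

2.0307 bits


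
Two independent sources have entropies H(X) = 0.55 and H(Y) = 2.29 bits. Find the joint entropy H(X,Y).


For independent variables, H(X,Y) = H(X) + H(Y) = 0.55 + 2.29 = 2.84

2.84 bits


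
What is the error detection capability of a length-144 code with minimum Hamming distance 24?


Detection capability = d_min - 1 = 24 - 1 = 23

23 errors


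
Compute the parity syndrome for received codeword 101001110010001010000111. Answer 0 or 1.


Syndrome = XOR of all bits = 1 XOR 0 XOR 1 XOR 0 XOR 0 XOR 1 XOR 1 XOR 1 XOR 0 XOR 0 XOR 1 XOR 0 XOR 0 XOR 0 XOR 1 XOR 0 XOR 1 XOR 0 XOR 0 XOR 0 XOR 0 XOR 1 XOR 1 XOR 1 = 1

1


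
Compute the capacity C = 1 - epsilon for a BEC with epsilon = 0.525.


C = 1 - epsilon = 1 - 0.525 = 0.475

0.475 bits


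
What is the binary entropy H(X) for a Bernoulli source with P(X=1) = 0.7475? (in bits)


H = -p*log2(p) - (1-p)*log2(1-p). -0.7475*log2(0.7475) = 0.313841; -0.2525*log2(0.2525) = 0.501375. H = 0.313841 + 0.501375 = 0.8152

0.8152 bits


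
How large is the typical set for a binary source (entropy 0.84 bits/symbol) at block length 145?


log2|A_typical| = nH = 145 * 0.84 = 121.8, so |A_typical| ~ 2^121.8 = 4.629e+36

4.629e+36


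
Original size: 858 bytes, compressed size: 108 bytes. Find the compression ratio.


Ratio = original / compressed = 858 / 108 = 7.9444

7.9444


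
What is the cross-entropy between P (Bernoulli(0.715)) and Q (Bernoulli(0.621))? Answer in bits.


H(P,Q) = -p*log2(q) - (1-p)*log2(1-q). -0.715*log2(0.621) = 0.491444; -0.285*log2(0.379) = 0.398923. H(P,Q) = 0.491444 + 0.398923 = 0.8904

0.8904 bits


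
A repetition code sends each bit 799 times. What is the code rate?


Rate = k/n = 1/799

1/799


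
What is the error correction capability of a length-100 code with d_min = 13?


Correction capability = floor((d-1)/2) = floor((13-1)/2) = 6

6 errors


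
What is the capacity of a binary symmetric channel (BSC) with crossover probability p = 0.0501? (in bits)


H(p) = -p*log2(p) - (1-p)*log2(1-p) = -0.0501*log2(0.0501) - 0.9499*log2(0.9499) = 0.216384 + 0.070437 = 0.2868. C = 1 - H(p) = 1 - 0.2868 = 0.7132

0.7132 bits


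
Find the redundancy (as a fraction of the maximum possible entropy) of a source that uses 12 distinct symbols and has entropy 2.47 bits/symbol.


H_max = log2(K) = log2(12) = 3.585 bits/symbol. Redundancy = 1 - H/H_max = 1 - 2.47/3.585 = 1 - 0.689 = 0.311

0.311


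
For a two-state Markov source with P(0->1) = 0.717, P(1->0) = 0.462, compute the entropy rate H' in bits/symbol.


Stationary distribution: pi_0 = p10/(p01+p10) = 0.3919, pi_1 = 0.6081. Entropy rate H' = pi_0*H(p01) + pi_1*H(p10) = 0.3919*0.8595 + 0.6081*0.9958 = 0.9424

0.9424 bits/symbol


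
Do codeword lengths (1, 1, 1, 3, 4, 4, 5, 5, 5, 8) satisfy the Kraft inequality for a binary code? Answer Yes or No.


Kraft sum = sum(2^(-l_i)) = 1.8477, need <= 1. Result: violated (a binary prefix-free code with these lengths cannot exist)

No


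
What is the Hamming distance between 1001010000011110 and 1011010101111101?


Count differing positions: . . ^ . . . . ^ . ^ ^ . . . ^ ^ = 6 differences

6


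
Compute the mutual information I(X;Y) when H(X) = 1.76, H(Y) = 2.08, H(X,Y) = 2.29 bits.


I(X;Y) = H(X) + H(Y) - H(X,Y) = 1.76 + 2.08 - 2.29 = 1.55

1.55 bits


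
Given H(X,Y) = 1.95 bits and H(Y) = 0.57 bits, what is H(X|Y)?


H(X|Y) = H(X,Y) - H(Y) = 1.95 - 0.57 = 1.38

1.38 bits


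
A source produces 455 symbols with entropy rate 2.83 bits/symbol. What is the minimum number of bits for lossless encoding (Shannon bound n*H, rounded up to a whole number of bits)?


Minimum bits >= n * H = 455 * 2.83 = 1287.65, rounded up to a whole number of bits = 1288

1288 bits


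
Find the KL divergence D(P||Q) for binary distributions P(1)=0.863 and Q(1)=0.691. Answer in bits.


KL = p*log2(p/q) + (1-p)*log2((1-p)/(1-q)) = 0.863*log2(0.863/0.691) + 0.137*log2(0.137/0.309) = 0.116

0.116 bits


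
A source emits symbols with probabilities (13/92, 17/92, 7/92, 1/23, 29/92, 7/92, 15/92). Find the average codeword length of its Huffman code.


Huffman construction (repeatedly merge the two least-probable nodes; each merge adds 1 bit to every symbol beneath it): 1/23 + 7/92 = 11/92; 7/92 + 11/92 = 9/46; 13/92 + 15/92 = 7/23; 17/92 + 9/46 = 35/92; 7/23 + 29/92 = 57/92; 35/92 + 57/92 = 1. Resulting codeword lengths (in the order the probabilities were given): (3, 2, 4, 4, 2, 3, 3). L_avg = sum(p_i * l_i) = 13/92*3 + 17/92*2 + 7/92*4 + 1/23*4 + 29/92*2 + 7/92*3 + 15/92*3 = 241/92 = 2.6196

2.6196 bits


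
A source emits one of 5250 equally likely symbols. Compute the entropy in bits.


H = log2(n) = log2(5250) = 12.3581

12.3581 bits


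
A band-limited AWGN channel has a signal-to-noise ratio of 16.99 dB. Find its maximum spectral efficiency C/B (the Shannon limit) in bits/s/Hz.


SNR_linear = 10^(16.99/10) = 50.0035; C/B = log2(1 + SNR_linear) = log2(1 + 50.0035) = 5.6725

5.6725 bits/s/Hz


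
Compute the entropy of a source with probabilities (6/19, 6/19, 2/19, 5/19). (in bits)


H = -sum(p_i * log2(p_i)). Terms: -(6/19)*log2(6/19) = 0.525147; -(6/19)*log2(6/19) = 0.525147; -(2/19)*log2(2/19) = 0.341887; -(5/19)*log2(5/19) = 0.506842. H = 0.525147 + 0.525147 + 0.341887 + 0.506842 = 1.899

1.899 bits


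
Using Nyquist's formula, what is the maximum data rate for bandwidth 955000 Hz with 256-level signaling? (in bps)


Rate = 2 * B * log2(M) = 2 * 955000 * 8.0 = 15280000.0

15280000.0 bps


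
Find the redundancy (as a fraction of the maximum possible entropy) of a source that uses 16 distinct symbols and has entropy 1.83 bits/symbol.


H_max = log2(K) = log2(16) = 4.0 bits/symbol. Redundancy = 1 - H/H_max = 1 - 1.83/4.0 = 1 - 0.4575 = 0.5425

0.5425


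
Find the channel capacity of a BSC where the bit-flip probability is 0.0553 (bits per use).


H(p) = -p*log2(p) - (1-p)*log2(1-p) = -0.0553*log2(0.0553) - 0.9447*log2(0.9447) = 0.230965 + 0.077533 = 0.3085. C = 1 - H(p) = 1 - 0.3085 = 0.6915

0.6915 bits


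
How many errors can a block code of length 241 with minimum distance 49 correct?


Correction capability = floor((d-1)/2) = floor((49-1)/2) = 24

24 errors


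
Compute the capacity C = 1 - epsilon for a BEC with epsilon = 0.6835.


C = 1 - epsilon = 1 - 0.6835 = 0.3165

0.3165 bits


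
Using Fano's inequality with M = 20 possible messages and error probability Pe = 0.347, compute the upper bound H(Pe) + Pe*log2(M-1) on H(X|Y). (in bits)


H(Pe) = -Pe*log2(Pe) - (1-Pe)*log2(1-Pe) = -0.347*log2(0.347) - 0.653*log2(0.653) = 0.529866 + 0.401494 = 0.9314. Pe*log2(M-1) = 0.347*log2(19) = 1.474031. Bound = H(Pe) + Pe*log2(M-1) = 0.529866 + 0.401494 + 1.474031 = 2.4054

2.4054 bits


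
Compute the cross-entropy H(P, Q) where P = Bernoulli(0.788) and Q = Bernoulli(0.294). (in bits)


H(P,Q) = -p*log2(q) - (1-p)*log2(1-q). -0.788*log2(0.294) = 1.391696; -0.212*log2(0.706) = 0.106479. H(P,Q) = 1.391696 + 0.106479 = 1.4982

1.4982 bits
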